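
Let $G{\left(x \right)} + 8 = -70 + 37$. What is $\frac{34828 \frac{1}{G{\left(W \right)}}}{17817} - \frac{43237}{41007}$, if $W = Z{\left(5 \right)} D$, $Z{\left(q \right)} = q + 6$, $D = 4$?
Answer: $- \frac{11004230195}{9985163493} \approx -1.1021$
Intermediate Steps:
$Z{\left(q \right)} = 6 + q$
$W = 44$ ($W = \left(6 + 5\right) 4 = 11 \cdot 4 = 44$)
$G{\left(x \right)} = -41$ ($G{\left(x \right)} = -8 + \left(-70 + 37\right) = -8 - 33 = -41$)
$\frac{34828 \frac{1}{G{\left(W \right)}}}{17817} - \frac{43237}{41007} = \frac{34828 \frac{1}{-41}}{17817} - \frac{43237}{41007} = 34828 \left(- \frac{1}{41}\right) \frac{1}{17817} - \frac{43237}{41007} = \left(- \frac{34828}{41}\right) \frac{1}{17817} - \frac{43237}{41007} = - \frac{34828}{730497} - \frac{43237}{41007} = - \frac{11004230195}{9985163493}$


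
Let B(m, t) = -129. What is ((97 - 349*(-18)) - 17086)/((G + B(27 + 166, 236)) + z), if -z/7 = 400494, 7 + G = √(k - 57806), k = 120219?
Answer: 10006026986/2620046418141 + 3569*√62413/2620046418141 ≈ 0.0038194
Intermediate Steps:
G = -7 + √62413 (G = -7 + √(120219 - 57806) = -7 + √62413 ≈ 242.83)
z = -2803458 (z = -7*400494 = -2803458)
((97 - 349*(-18)) - 17086)/((G + B(27 + 166, 236)) + z) = ((97 - 349*(-18)) - 17086)/(((-7 + √62413) - 129) - 2803458) = ((97 + 6282) - 17086)/((-136 + √62413) - 2803458) = (6379 - 17086)/(-2803594 + √62413) = -10707/(-2803594 + √62413)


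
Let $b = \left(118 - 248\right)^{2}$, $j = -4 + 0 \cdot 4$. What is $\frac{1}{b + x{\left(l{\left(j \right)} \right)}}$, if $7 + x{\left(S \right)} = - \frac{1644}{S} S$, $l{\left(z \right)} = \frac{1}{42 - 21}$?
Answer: $\frac{1}{15249} \approx 6.5578 \cdot 10^{-5}$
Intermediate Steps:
$j = -4$ ($j = -4 + 0 = -4$)
$l{\left(z \right)} = \frac{1}{21}$
$x{\left(S \right)} = -1651$ ($x{\left(S \right)} = -7 + - \frac{1644}{S} S = -7 - 1644 = -1651$)
$b = 16900$ ($b = \left(-130\right)^{2} = 16900$)
$\frac{1}{b + x{\left(l{\left(j \right)} \right)}} = \frac{1}{16900 - 1651} = \frac{1}{15249}$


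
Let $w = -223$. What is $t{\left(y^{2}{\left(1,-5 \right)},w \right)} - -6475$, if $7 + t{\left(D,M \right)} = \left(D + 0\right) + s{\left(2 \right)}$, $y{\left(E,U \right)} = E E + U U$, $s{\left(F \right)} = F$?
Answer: $7146$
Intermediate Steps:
$y{\left(E,U \right)} = E^{2} + U^{2}$
$t{\left(D,M \right)} = -5 + D$ ($t{\left(D,M \right)} = -7 + \left(\left(D + 0\right) + 2\right) = -7 + \left(D + 2\right) = -7 + \left(2 + D\right) = -5 + D$)
$t{\left(y^{2}{\left(1,-5 \right)},w \right)} - -6475 = \left(-5 + \left(1^{2} + \left(-5\right)^{2}\right)^{2}\right) - -6475 = \left(-5 + \left(1 + 25\right)^{2}\right) + 6475 = \left(-5 + 26^{2}\right) + 6475 = \left(-5 + 676\right) + 6475 = 671 + 6475 = 7146$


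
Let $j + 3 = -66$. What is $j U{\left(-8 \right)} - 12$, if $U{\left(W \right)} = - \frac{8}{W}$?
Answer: $-81$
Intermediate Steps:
$j = -69$ ($j = -3 - 66 = -69$)
$j U{\left(-8 \right)} - 12 = - 69 \left(- \frac{8}{-8}\right) - 12 = - 69 \left(\left(-8\right) \left(- \frac{1}{8}\right)\right) - 12 = \left(-69\right) 1 - 12 = -69 - 12 = -81$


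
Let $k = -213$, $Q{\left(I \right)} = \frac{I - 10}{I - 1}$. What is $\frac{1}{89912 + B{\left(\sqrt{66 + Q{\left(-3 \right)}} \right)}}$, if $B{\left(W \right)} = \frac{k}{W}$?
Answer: $\frac{6226406}{559828570903} + \frac{213 \sqrt{277}}{1119657141806} \approx 1.1125 \cdot 10^{-5}$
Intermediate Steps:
$Q{\left(I \right)} = \frac{-10 + I}{-1 + I}$
$B{\left(W \right)} = - \frac{213}{W}$
$\frac{1}{89912 + B{\left(\sqrt{66 + Q{\left(-3 \right)}} \right)}} = \frac{1}{89912 - \frac{213}{\sqrt{66 + \frac{-10 - 3}{-1 - 3}}}} = \frac{1}{89912 - \frac{213}{\sqrt{66 + \frac{1}{-4} \left(-13\right)}}} = \frac{1}{89912 - \frac{213}{\sqrt{66 - - \frac{13}{4}}}} = \frac{1}{89912 - \frac{213}{\sqrt{66 + \frac{13}{4}}}} = \frac{1}{89912 - \frac{213}{\sqrt{\frac{277}{4}}}} = \frac{1}{89912 - \frac{213}{\frac{1}{2} \sqrt{277}}} = \frac{1}{89912 - 213 \frac{2 \sqrt{277}}{277}} = \frac{1}{89912 - \frac{426 \sqrt{277}}{277}}$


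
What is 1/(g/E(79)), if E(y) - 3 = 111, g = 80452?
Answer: 57/40226 ≈ 0.0014170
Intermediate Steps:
E(y) = 114 (E(y) = 3 + 111 = 114)
1/(g/E(79)) = 1/(80452/114) = 1/(80452*(1/114)) = 1/(40226/57) = 57/40226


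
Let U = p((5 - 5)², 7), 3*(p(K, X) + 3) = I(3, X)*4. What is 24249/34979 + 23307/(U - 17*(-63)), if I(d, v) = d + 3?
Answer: 841347477/37637404 ≈ 22.354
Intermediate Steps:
I(d, v) = 3 + d
p(K, X) = 5 (p(K, X) = -3 + ((3 + 3)*4)/3 = -3 + (6*4)/3 = -3 + (⅓)*24 = -3 + 8 = 5)
U = 5
24249/34979 + 23307/(U - 17*(-63)) = 24249/34979 + 23307/(5 - 17*(-63)) = 24249*(1/34979) + 23307/(5 + 1071) = 24249/34979 + 23307/1076 = 841347477/37637404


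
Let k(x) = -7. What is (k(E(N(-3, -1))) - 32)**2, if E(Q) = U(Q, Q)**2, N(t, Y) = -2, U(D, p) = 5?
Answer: 1521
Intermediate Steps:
E(Q) = 25 (E(Q) = 5**2 = 25)
(k(E(N(-3, -1))) - 32)**2 = (-7 - 32)**2 = (-39)**2 = 1521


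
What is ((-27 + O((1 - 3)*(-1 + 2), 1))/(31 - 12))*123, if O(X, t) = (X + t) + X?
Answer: -3690/19 ≈ -194.21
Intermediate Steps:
O(X, t) = t + 2*X
((-27 + O((1 - 3)*(-1 + 2), 1))/(31 - 12))*123 = ((-27 + (1 + 2*((1 - 3)*(-1 + 2))))/(31 - 12))*123 = ((-27 + (1 + 2*(-2*1)))/19)*123 = ((-27 + (1 + 2*(-2)))*(1/19))*123 = ((-27 + (1 - 4))*(1/19))*123 = ((-27 - 3)*(1/19))*123 = -30*1/19*123 = -30/19*123 = -3690/19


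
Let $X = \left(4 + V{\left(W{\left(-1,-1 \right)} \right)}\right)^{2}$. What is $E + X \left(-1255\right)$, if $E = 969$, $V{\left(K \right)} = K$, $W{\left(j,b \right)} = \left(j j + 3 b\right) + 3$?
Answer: $-30406$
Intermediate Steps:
$W{\left(j,b \right)} = 3 + j^{2} + 3 b$ ($W{\left(j,b \right)} = \left(j^{2} + 3 b\right) + 3 = 3 + j^{2} + 3 b$)
$X = 25$ ($X = \left(4 + \left(3 + \left(-1\right)^{2} + 3 \left(-1\right)\right)\right)^{2} = \left(4 + \left(3 + 1 - 3\right)\right)^{2} = \left(4 + 1\right)^{2} = 5^{2} = 25$)
$E + X \left(-1255\right) = 969 + 25 \left(-1255\right) = 969 - 31375 = -30406$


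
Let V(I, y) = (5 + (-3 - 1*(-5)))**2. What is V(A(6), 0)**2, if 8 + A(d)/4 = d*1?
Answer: 2401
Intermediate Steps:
A(d) = -32 + 4*d (A(d) = -32 + 4*(d*1) = -32 + 4*d)
V(I, y) = 49 (V(I, y) = (5 + (-3 + 5))**2 = (5 + 2)**2 = 7**2 = 49)
V(A(6), 0)**2 = 49**2 = 2401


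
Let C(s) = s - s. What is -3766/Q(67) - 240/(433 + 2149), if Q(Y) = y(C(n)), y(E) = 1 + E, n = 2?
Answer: -4862026/1291 ≈ -3766.1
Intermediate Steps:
C(s) = 0
Q(Y) = 1 (Q(Y) = 1 + 0 = 1)
-3766/Q(67) - 240/(433 + 2149) = -3766/1 - 240/(433 + 2149) = -3766*1 - 240/2582 = -3766 - 240*1/2582 = -3766 - 120/1291 = -4862026/1291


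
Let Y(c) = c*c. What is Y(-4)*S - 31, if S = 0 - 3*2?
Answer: -127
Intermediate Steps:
Y(c) = c²
S = -6 (S = 0 - 6 = -6)
Y(-4)*S - 31 = (-4)²*(-6) - 31 = 16*(-6) - 31 = -96 - 31 = -127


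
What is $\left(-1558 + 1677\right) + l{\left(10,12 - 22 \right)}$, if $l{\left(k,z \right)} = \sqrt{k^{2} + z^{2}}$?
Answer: $119 + 10 \sqrt{2} \approx 133.14$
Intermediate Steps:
$\left(-1558 + 1677\right) + l{\left(10,12 - 22 \right)} = \left(-1558 + 1677\right) + \sqrt{10^{2} + \left(12 - 22\right)^{2}} = 119 + \sqrt{100 + \left(12 - 22\right)^{2}} = 119 + \sqrt{100 + \left(-10\right)^{2}} = 119 + \sqrt{100 + 100} = 119 + \sqrt{200} = 119 + 10 \sqrt{2}$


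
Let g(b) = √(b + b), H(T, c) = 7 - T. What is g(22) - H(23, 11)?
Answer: 16 + 2*√11 ≈ 22.633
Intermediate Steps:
g(b) = √2*√b (g(b) = √(2*b) = √2*√b)
g(22) - H(23, 11) = √2*√22 - (7 - 1*23) = 2*√11 - (7 - 23) = 2*√11 - 1*(-16) = 2*√11 + 16 = 16 + 2*√11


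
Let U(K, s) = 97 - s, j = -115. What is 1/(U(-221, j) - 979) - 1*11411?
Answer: -8752238/767 ≈ -11411.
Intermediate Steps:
1/(U(-221, j) - 979) - 1*11411 = 1/((97 - 1*(-115)) - 979) - 1*11411 = 1/((97 + 115) - 979) - 11411 = 1/(212 - 979) - 11411 = 1/(-767) - 11411 = -1/767 - 11411 = -8752238/767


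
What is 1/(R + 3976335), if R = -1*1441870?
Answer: 1/2534465 ≈ 3.9456e-7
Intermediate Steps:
R = -1441870
1/(R + 3976335) = 1/(-1441870 + 3976335) = 1/2534465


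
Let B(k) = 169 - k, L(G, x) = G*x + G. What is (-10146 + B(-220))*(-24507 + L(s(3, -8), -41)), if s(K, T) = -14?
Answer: 233650879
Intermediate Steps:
L(G, x) = G + G*x
(-10146 + B(-220))*(-24507 + L(s(3, -8), -41)) = (-10146 + (169 - 1*(-220)))*(-24507 - 14*(1 - 41)) = (-10146 + (169 + 220))*(-24507 - 14*(-40)) = (-10146 + 389)*(-24507 + 560) = -9757*(-23947) = 233650879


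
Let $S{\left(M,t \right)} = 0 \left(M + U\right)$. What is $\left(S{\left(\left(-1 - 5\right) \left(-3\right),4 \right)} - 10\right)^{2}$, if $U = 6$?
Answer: $100$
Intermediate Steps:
$S{\left(M,t \right)} = 0$ ($S{\left(M,t \right)} = 0 \left(M + 6\right) = 0 \left(6 + M\right) = 0$)
$\left(S{\left(\left(-1 - 5\right) \left(-3\right),4 \right)} - 10\right)^{2} = \left(0 - 10\right)^{2} = \left(-10\right)^{2} = 100$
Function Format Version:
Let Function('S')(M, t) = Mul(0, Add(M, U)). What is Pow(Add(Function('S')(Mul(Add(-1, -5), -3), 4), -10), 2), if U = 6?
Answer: 100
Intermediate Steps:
Function('S')(M, t) = 0 (Function('S')(M, t) = Mul(0, Add(M, 6)) = Mul(0, Add(6, M)) = 0)
Pow(Add(Function('S')(Mul(Add(-1, -5), -3), 4), -10), 2) = Pow(Add(0, -10), 2) = Pow(-10, 2) = 100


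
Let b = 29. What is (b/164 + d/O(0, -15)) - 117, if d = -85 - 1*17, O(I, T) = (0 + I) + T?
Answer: -90219/820 ≈ -110.02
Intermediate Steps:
O(I, T) = I + T
d = -102 (d = -85 - 17 = -102)
(b/164 + d/O(0, -15)) - 117 = (29/164 - 102/(0 - 15)) - 117 = (29*(1/164) - 102/(-15)) - 117 = (29/164 - 102*(-1/15)) - 117 = (29/164 + 34/5) - 117 = 5721/820 - 117 = -90219/820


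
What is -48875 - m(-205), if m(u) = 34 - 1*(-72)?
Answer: -48981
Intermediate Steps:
m(u) = 106 (m(u) = 34 + 72 = 106)
-48875 - m(-205) = -48875 - 1*106 = -48875 - 106 = -48981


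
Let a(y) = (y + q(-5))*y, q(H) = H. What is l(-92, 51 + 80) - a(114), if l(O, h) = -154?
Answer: -12580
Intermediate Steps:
a(y) = y*(-5 + y) (a(y) = (y - 5)*y = (-5 + y)*y = y*(-5 + y))
l(-92, 51 + 80) - a(114) = -154 - 114*(-5 + 114) = -154 - 114*109 = -154 - 1*12426 = -154 - 12426 = -12580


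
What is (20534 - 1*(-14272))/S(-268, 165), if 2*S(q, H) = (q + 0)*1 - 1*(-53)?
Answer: -69612/215 ≈ -323.78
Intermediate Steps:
S(q, H) = 53/2 + q/2 (S(q, H) = ((q + 0)*1 - 1*(-53))/2 = (q*1 + 53)/2 = (q + 53)/2 = (53 + q)/2 = 53/2 + q/2)
(20534 - 1*(-14272))/S(-268, 165) = (20534 - 1*(-14272))/(53/2 + (1/2)*(-268)) = (20534 + 14272)/(53/2 - 134) = 34806/(-215/2) = 34806*(-2/215) = -69612/215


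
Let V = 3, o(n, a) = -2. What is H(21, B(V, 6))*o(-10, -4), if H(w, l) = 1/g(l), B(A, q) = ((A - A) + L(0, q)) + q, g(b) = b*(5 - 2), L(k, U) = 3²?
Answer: -2/45 ≈ -0.044444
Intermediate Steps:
L(k, U) = 9
g(b) = 3*b (g(b) = b*3 = 3*b)
B(A, q) = 9 + q (B(A, q) = ((A - A) + 9) + q = (0 + 9) + q = 9 + q)
H(w, l) = 1/(3*l)
H(21, B(V, 6))*o(-10, -4) = (1/(3*(9 + 6)))*(-2) = ((⅓)/15)*(-2) = ((⅓)*(1/15))*(-2) = (1/45)*(-2) = -2/45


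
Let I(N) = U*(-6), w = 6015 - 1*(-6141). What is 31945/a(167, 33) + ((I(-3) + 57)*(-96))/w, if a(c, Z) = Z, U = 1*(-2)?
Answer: 32342069/33429 ≈ 967.49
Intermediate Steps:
U = -2
w = 12156 (w = 6015 + 6141 = 12156)
I(N) = 12 (I(N) = -2*(-6) = 12)
31945/a(167, 33) + ((I(-3) + 57)*(-96))/w = 31945/33 + ((12 + 57)*(-96))/12156 = 31945*(1/33) + (69*(-96))*(1/12156) = 31945/33 - 6624*1/12156 = 31945/33 - 552/1013 = 32342069/33429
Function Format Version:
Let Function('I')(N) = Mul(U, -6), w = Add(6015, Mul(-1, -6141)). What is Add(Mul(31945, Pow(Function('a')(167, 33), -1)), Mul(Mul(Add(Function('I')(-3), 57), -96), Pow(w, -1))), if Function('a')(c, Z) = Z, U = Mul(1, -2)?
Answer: Rational(32342069, 33429) ≈ 967.49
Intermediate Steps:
U = -2
w = 12156 (w = Add(6015, 6141) = 12156)
Function('I')(N) = 12 (Function('I')(N) = Mul(-2, -6) = 12)
Add(Mul(31945, Pow(Function('a')(167, 33), -1)), Mul(Mul(Add(Function('I')(-3), 57), -96), Pow(w, -1))) = Add(Mul(31945, Pow(33, -1)), Mul(Mul(Add(12, 57), -96), Pow(12156, -1))) = Add(Mul(31945, Rational(1, 33)), Mul(Mul(69, -96), Rational(1, 12156))) = Add(Rational(31945, 33), Mul(-6624, Rational(1, 12156))) = Add(Rational(31945, 33), Rational(-552, 1013)) = Rational(32342069, 33429)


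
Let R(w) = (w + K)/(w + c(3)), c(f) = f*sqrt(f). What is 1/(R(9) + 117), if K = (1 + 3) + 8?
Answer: 723/87097 + 7*sqrt(3)/87097 ≈ 0.0084403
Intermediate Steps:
c(f) = f**(3/2)
K = 12 (K = 4 + 8 = 12)
R(w) = (12 + w)/(w + 3*sqrt(3)) (R(w) = (w + 12)/(w + 3**(3/2)) = (12 + w)/(w + 3*sqrt(3)))
1/(R(9) + 117) = 1/((12 + 9)/(9 + 3*sqrt(3)) + 117) = 1/(21/(9 + 3*sqrt(3)) + 117) = 1/(117 + 21/(9 + 3*sqrt(3)))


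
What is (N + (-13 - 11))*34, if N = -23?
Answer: -1598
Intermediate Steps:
(N + (-13 - 11))*34 = (-23 + (-13 - 11))*34 = (-23 - 24)*34 = -47*34 = -1598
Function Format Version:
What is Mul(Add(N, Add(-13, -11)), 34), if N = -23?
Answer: -1598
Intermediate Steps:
Mul(Add(N, Add(-13, -11)), 34) = Mul(Add(-23, Add(-13, -11)), 34) = Mul(Add(-23, -24), 34) = Mul(-47, 34) = -1598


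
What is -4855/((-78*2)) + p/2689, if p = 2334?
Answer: 13419199/419484 ≈ 31.990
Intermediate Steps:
-4855/((-78*2)) + p/2689 = -4855/((-78*2)) + 2334/2689 = -4855/(-156) + 2334*(1/2689) = -4855*(-1/156) + 2334/2689 = 4855/156 + 2334/2689 = 13419199/419484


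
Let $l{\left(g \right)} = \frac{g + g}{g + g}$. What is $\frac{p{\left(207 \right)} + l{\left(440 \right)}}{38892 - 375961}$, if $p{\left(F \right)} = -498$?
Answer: $\frac{497}{337069} \approx 0.0014745$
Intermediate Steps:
$l{\left(g \right)} = 1$ ($l{\left(g \right)} = \frac{2 g}{2 g} = 2 g \frac{1}{2 g} = 1$)
$\frac{p{\left(207 \right)} + l{\left(440 \right)}}{38892 - 375961} = \frac{-498 + 1}{38892 - 375961} = - \frac{497}{-337069} = \left(-497\right) \left(- \frac{1}{337069}\right) = \frac{497}{337069}$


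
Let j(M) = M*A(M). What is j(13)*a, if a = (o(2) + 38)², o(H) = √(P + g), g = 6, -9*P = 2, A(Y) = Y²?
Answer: 28666456/9 + 333944*√13/3 ≈ 3.5865e+6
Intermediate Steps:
P = -2/9 (P = -⅑*2 = -2/9 ≈ -0.22222)
j(M) = M³ (j(M) = M*M² = M³)
o(H) = 2*√13/3 (o(H) = √(-2/9 + 6) = √(52/9) = 2*√13/3)
a = (38 + 2*√13/3)² (a = (2*√13/3 + 38)² = (38 + 2*√13/3)² ≈ 1632.5)
j(13)*a = 13³*(13048/9 + 152*√13/3) = 2197*(13048/9 + 152*√13/3) = 28666456/9 + 333944*√13/3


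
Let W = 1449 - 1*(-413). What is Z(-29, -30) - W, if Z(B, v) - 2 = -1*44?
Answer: -1904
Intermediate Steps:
Z(B, v) = -42 (Z(B, v) = 2 - 1*44 = 2 - 44 = -42)
W = 1862 (W = 1449 + 413 = 1862)
Z(-29, -30) - W = -42 - 1*1862 = -42 - 1862 = -1904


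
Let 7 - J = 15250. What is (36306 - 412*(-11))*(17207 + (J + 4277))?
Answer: 254869958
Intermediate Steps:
J = -15243 (J = 7 - 1*15250 = 7 - 15250 = -15243)
(36306 - 412*(-11))*(17207 + (J + 4277)) = (36306 - 412*(-11))*(17207 + (-15243 + 4277)) = (36306 + 4532)*(17207 - 10966) = 40838*6241 = 254869958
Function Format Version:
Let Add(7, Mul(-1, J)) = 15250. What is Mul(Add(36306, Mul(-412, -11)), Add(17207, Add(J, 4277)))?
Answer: 254869958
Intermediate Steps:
J = -15243 (J = Add(7, Mul(-1, 15250)) = Add(7, -15250) = -15243)
Mul(Add(36306, Mul(-412, -11)), Add(17207, Add(J, 4277))) = Mul(Add(36306, Mul(-412, -11)), Add(17207, Add(-15243, 4277))) = Mul(Add(36306, 4532), Add(17207, -10966)) = Mul(40838, 6241) = 254869958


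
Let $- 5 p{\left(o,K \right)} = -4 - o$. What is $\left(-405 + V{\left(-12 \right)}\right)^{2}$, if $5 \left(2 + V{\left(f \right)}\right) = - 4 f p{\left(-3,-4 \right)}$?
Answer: $\frac{102556129}{625} \approx 1.6409 \cdot 10^{5}$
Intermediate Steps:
$p{\left(o,K \right)} = \frac{4}{5} + \frac{o}{5}$ ($p{\left(o,K \right)} = - \frac{-4 - o}{5} = \frac{4}{5} + \frac{o}{5}$)
$V{\left(f \right)} = -2 - \frac{4 f}{25}$ ($V{\left(f \right)} = -2 + \frac{- 4 f \left(\frac{4}{5} + \frac{1}{5} \left(-3\right)\right)}{5} = -2 + \frac{- 4 f \left(\frac{4}{5} - \frac{3}{5}\right)}{5} = -2 + \frac{- 4 f \frac{1}{5}}{5} = -2 + \frac{\left(- \frac{4}{5}\right) f}{5} = -2 - \frac{4 f}{25}$)
$\left(-405 + V{\left(-12 \right)}\right)^{2} = \left(-405 - \frac{2}{25}\right)^{2} = \left(- \frac{10127}{25}\right)^{2} = \frac{102556129}{625}$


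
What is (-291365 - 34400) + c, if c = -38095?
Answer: -363860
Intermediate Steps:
(-291365 - 34400) + c = (-291365 - 34400) - 38095 = -325765 - 38095 = -363860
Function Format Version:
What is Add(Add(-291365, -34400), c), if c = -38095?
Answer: -363860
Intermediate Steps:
Add(Add(-291365, -34400), c) = Add(Add(-291365, -34400), -38095) = Add(-325765, -38095) = -363860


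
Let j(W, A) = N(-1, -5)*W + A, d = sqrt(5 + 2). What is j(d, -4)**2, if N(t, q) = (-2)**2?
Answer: 128 - 32*sqrt(7) ≈ 43.336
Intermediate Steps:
N(t, q) = 4
d = sqrt(7) ≈ 2.6458
j(W, A) = A + 4*W (j(W, A) = 4*W + A = A + 4*W)
j(d, -4)**2 = (-4 + 4*sqrt(7))**2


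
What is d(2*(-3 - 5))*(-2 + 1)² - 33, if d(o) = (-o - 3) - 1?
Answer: -21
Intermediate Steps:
d(o) = -4 - o (d(o) = (-3 - o) - 1 = -4 - o)
d(2*(-3 - 5))*(-2 + 1)² - 33 = (-4 - 2*(-3 - 5))*(-2 + 1)² - 33 = (-4 - 2*(-8))*(-1)² - 33 = (-4 - 1*(-16))*1 - 33 = (-4 + 16)*1 - 33 = 12*1 - 33 = 12 - 33 = -21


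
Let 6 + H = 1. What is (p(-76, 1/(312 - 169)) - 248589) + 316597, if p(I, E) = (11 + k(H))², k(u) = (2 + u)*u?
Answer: 68684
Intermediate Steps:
H = -5 (H = -6 + 1 = -5)
k(u) = u*(2 + u)
p(I, E) = 676 (p(I, E) = (11 - 5*(2 - 5))² = (11 - 5*(-3))² = (11 + 15)² = 26² = 676)
(p(-76, 1/(312 - 169)) - 248589) + 316597 = (676 - 248589) + 316597 = -247913 + 316597 = 68684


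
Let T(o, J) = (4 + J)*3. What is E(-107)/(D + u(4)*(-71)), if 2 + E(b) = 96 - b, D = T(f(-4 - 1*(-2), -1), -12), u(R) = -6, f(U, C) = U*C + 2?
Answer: 1/2 ≈ 0.50000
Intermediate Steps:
f(U, C) = 2 + C*U (f(U, C) = C*U + 2 = 2 + C*U)
T(o, J) = 12 + 3*J
D = -24 (D = 12 + 3*(-12) = 12 - 36 = -24)
E(b) = 94 - b (E(b) = -2 + (96 - b) = 94 - b)
E(-107)/(D + u(4)*(-71)) = (94 - 1*(-107))/(-24 - 6*(-71)) = (94 + 107)/(-24 + 426) = 201/402 = 201*(1/402) = 1/2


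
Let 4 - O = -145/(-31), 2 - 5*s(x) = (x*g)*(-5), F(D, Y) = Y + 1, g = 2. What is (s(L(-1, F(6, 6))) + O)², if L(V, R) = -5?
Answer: 2537649/24025 ≈ 105.63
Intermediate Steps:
F(D, Y) = 1 + Y
s(x) = ⅖ + 2*x (s(x) = ⅖ - x*2*(-5)/5 = ⅖ - 2*x*(-5)/5 = ⅖ - (-2)*x = ⅖ + 2*x)
O = -21/31 (O = 4 - (-145)/(-31) = 4 - (-145)*(-1)/31 = 4 - 1*145/31 = 4 - 145/31 = -21/31 ≈ -0.67742)
(s(L(-1, F(6, 6))) + O)² = ((⅖ + 2*(-5)) - 21/31)² = ((⅖ - 10) - 21/31)² = (-48/5 - 21/31)² = (-1593/155)² = 2537649/24025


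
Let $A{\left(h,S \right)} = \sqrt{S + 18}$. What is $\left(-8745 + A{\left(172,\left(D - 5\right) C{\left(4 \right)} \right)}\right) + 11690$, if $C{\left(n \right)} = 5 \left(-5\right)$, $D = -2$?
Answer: $2945 + \sqrt{193} \approx 2958.9$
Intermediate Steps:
$C{\left(n \right)} = -25$
$A{\left(h,S \right)} = \sqrt{18 + S}$
$\left(-8745 + A{\left(172,\left(D - 5\right) C{\left(4 \right)} \right)}\right) + 11690 = \left(-8745 + \sqrt{18 + \left(-2 - 5\right) \left(-25\right)}\right) + 11690 = \left(-8745 + \sqrt{18 - -175}\right) + 11690 = \left(-8745 + \sqrt{18 + 175}\right) + 11690 = \left(-8745 + \sqrt{193}\right) + 11690 = 2945 + \sqrt{193}$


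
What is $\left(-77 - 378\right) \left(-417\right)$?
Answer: $189735$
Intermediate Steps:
$\left(-77 - 378\right) \left(-417\right) = \left(-455\right) \left(-417\right) = 189735$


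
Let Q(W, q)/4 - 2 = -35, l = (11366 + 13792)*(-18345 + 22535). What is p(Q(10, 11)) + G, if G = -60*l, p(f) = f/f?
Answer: -6324721199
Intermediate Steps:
l = 105412020 (l = 25158*4190 = 105412020)
Q(W, q) = -132 (Q(W, q) = 8 + 4*(-35) = 8 - 140 = -132)
p(f) = 1
G = -6324721200 (G = -60*105412020 = -6324721200)
p(Q(10, 11)) + G = 1 - 6324721200 = -6324721199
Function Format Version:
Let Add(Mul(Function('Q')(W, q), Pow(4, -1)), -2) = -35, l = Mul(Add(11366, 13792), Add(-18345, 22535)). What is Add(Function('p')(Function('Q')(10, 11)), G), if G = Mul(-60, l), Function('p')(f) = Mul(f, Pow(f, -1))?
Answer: -6324721199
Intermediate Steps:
l = 105412020 (l = Mul(25158, 4190) = 105412020)
Function('Q')(W, q) = -132 (Function('Q')(W, q) = Add(8, Mul(4, -35)) = Add(8, -140) = -132)
Function('p')(f) = 1
G = -6324721200 (G = Mul(-60, 105412020) = -6324721200)
Add(Function('p')(Function('Q')(10, 11)), G) = Add(1, -6324721200) = -6324721199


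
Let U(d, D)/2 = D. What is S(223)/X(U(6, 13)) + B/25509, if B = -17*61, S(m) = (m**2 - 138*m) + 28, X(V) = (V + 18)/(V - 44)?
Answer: -396196267/51018 ≈ -7765.8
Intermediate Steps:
U(d, D) = 2*D
X(V) = (18 + V)/(-44 + V)
S(m) = 28 + m**2 - 138*m
B = -1037
S(223)/X(U(6, 13)) + B/25509 = (28 + 223**2 - 138*223)/(((18 + 2*13)/(-44 + 2*13))) - 1037/25509 = (28 + 49729 - 30774)/(((18 + 26)/(-44 + 26))) - 1037*1/25509 = 18983/((44/(-18))) - 1037/25509 = 18983/((-1/18*44)) - 1037/25509 = 18983/(-22/9) - 1037/25509 = 18983*(-9/22) - 1037/25509 = -170847/22 - 1037/25509 = -396196267/51018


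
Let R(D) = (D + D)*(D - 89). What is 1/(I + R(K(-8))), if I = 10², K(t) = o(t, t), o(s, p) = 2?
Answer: -1/248 ≈ -0.0040323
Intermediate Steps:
K(t) = 2
I = 100
R(D) = 2*D*(-89 + D) (R(D) = (2*D)*(-89 + D) = 2*D*(-89 + D))
1/(I + R(K(-8))) = 1/(100 + 2*2*(-89 + 2)) = 1/(100 + 2*2*(-87)) = 1/(100 - 348) = 1/(-248) = -1/248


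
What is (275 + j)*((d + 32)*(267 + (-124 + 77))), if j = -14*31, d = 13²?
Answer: -7030980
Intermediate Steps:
d = 169
j = -434
(275 + j)*((d + 32)*(267 + (-124 + 77))) = (275 - 434)*((169 + 32)*(267 + (-124 + 77))) = -31959*(267 - 47) = -31959*220 = -159*44220 = -7030980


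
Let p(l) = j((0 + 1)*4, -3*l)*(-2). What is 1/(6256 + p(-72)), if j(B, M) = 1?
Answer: 1/6254 ≈ 0.00015990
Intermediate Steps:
p(l) = -2 (p(l) = 1*(-2) = -2)
1/(6256 + p(-72)) = 1/(6256 - 2) = 1/6254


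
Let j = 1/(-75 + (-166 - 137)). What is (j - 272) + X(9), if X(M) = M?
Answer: -99415/378 ≈ -263.00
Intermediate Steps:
j = -1/378 (j = 1/(-75 - 303) = 1/(-378) = -1/378 ≈ -0.0026455)
(j - 272) + X(9) = (-1/378 - 272) + 9 = -102817/378 + 9 = -99415/378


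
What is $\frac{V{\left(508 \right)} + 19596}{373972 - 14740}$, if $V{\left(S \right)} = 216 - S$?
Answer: $\frac{2413}{44904} \approx 0.053737$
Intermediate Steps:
$\frac{V{\left(508 \right)} + 19596}{373972 - 14740} = \frac{\left(216 - 508\right) + 19596}{373972 - 14740} = \frac{\left(216 - 508\right) + 19596}{359232} = \left(-292 + 19596\right) \frac{1}{359232} = 19304 \cdot \frac{1}{359232} = \frac{2413}{44904}$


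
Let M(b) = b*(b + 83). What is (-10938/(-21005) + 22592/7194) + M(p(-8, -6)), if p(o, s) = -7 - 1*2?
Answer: -50043003544/75554985 ≈ -662.34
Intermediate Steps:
p(o, s) = -9 (p(o, s) = -7 - 2 = -9)
M(b) = b*(83 + b)
(-10938/(-21005) + 22592/7194) + M(p(-8, -6)) = (-10938/(-21005) + 22592/7194) - 9*(83 - 9) = (-10938*(-1/21005) + 22592*(1/7194)) - 9*74 = (10938/21005 + 11296/3597) - 666 = 276616466/75554985 - 666 = -50043003544/75554985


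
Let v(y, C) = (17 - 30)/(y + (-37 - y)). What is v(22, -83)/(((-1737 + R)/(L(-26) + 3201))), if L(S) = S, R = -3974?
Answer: -41275/211307 ≈ -0.19533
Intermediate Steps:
v(y, C) = 13/37 (v(y, C) = -13/(-37) = -13*(-1/37) = 13/37)
v(22, -83)/(((-1737 + R)/(L(-26) + 3201))) = 13/(37*(((-1737 - 3974)/(-26 + 3201)))) = 13/(37*((-5711/3175))) = 13/(37*((-5711*1/3175))) = 13/(37*(-5711/3175)) = (13/37)*(-3175/5711) = -41275/211307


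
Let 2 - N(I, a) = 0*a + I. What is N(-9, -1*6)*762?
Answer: 8382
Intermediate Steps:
N(I, a) = 2 - I (N(I, a) = 2 - (0*a + I) = 2 - (0 + I) = 2 - I)
N(-9, -1*6)*762 = (2 - 1*(-9))*762 = (2 + 9)*762 = 11*762 = 8382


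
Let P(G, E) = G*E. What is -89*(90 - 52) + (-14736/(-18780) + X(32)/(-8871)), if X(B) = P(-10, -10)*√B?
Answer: -5291602/1565 - 400*√2/8871 ≈ -3381.3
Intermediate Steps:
P(G, E) = E*G
X(B) = 100*√B (X(B) = (-10*(-10))*√B = 100*√B)
-89*(90 - 52) + (-14736/(-18780) + X(32)/(-8871)) = -89*(90 - 52) + (-14736/(-18780) + (100*√32)/(-8871)) = -89*38 + (-14736*(-1/18780) + (100*(4*√2))*(-1/8871)) = -3382 + (1228/1565 + (400*√2)*(-1/8871)) = -3382 + (1228/1565 - 400*√2/8871) = -5291602/1565 - 400*√2/8871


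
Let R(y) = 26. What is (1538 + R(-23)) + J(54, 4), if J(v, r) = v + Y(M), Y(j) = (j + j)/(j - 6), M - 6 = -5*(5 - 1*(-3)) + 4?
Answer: 4859/3 ≈ 1619.7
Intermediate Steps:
M = -30 (M = 6 + (-5*(5 - 1*(-3)) + 4) = 6 + (-5*(5 + 3) + 4) = 6 + (-5*8 + 4) = 6 + (-40 + 4) = 6 - 36 = -30)
Y(j) = 2*j/(-6 + j) (Y(j) = (2*j)/(-6 + j) = 2*j/(-6 + j))
J(v, r) = 5/3 + v (J(v, r) = v + 2*(-30)/(-6 - 30) = v + 2*(-30)/(-36) = v + 2*(-30)*(-1/36) = v + 5/3 = 5/3 + v)
(1538 + R(-23)) + J(54, 4) = (1538 + 26) + (5/3 + 54) = 1564 + 167/3 = 4859/3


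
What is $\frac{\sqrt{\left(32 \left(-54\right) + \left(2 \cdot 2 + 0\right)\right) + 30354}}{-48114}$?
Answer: $- \frac{\sqrt{28630}}{48114} \approx -0.0035167$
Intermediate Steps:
$\frac{\sqrt{\left(32 \left(-54\right) + \left(2 \cdot 2 + 0\right)\right) + 30354}}{-48114} = \sqrt{\left(-1728 + \left(4 + 0\right)\right) + 30354} \left(- \frac{1}{48114}\right) = \sqrt{\left(-1728 + 4\right) + 30354} \left(- \frac{1}{48114}\right) = \sqrt{-1724 + 30354} \left(- \frac{1}{48114}\right) = \sqrt{28630} \left(- \frac{1}{48114}\right) = - \frac{\sqrt{28630}}{48114}$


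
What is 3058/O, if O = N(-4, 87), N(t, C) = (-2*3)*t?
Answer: 1529/12 ≈ 127.42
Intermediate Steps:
N(t, C) = -6*t
O = 24 (O = -6*(-4) = 24)
3058/O = 3058/24 = 3058*(1/24) = 1529/12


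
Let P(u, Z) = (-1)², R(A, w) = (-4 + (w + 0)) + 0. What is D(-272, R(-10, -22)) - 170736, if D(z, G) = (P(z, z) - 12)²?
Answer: -170615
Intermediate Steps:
R(A, w) = -4 + w (R(A, w) = (-4 + w) + 0 = -4 + w)
P(u, Z) = 1
D(z, G) = 121 (D(z, G) = (1 - 12)² = (-11)² = 121)
D(-272, R(-10, -22)) - 170736 = 121 - 170736 = -170615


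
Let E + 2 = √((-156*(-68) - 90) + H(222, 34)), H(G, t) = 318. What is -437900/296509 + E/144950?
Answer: -31737099009/21489489775 + 3*√301/72475 ≈ -1.4761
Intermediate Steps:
E = -2 + 6*√301 (E = -2 + √((-156*(-68) - 90) + 318) = -2 + √((10608 - 90) + 318) = -2 + √(10518 + 318) = -2 + √10836 = -2 + 6*√301 ≈ 102.10)
-437900/296509 + E/144950 = -437900/296509 + (-2 + 6*√301)/144950 = -437900*1/296509 + (-2 + 6*√301)*(1/144950) = -437900/296509 + (-1/72475 + 3*√301/72475) = -31737099009/21489489775 + 3*√301/72475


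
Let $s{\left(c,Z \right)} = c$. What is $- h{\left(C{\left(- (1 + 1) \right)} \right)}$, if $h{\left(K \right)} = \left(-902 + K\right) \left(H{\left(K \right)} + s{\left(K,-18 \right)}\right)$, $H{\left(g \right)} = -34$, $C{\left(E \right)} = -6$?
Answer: $-36320$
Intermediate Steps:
$h{\left(K \right)} = \left(-902 + K\right) \left(-34 + K\right)$
$- h{\left(C{\left(- (1 + 1) \right)} \right)} = - (30668 + \left(-6\right)^{2} - -5616) = - (30668 + 36 + 5616) = \left(-1\right) 36320 = -36320$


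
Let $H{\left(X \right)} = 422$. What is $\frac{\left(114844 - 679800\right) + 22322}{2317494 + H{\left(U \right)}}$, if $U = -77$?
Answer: $- \frac{271317}{1158958} \approx -0.2341$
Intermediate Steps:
$\frac{\left(114844 - 679800\right) + 22322}{2317494 + H{\left(U \right)}} = \frac{\left(114844 - 679800\right) + 22322}{2317494 + 422} = \frac{\left(114844 - 679800\right) + 22322}{2317916} = \left(-564956 + 22322\right) \frac{1}{2317916} = \left(-542634\right) \frac{1}{2317916} = - \frac{271317}{1158958}$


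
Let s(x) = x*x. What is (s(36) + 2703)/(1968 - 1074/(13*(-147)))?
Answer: 2547363/1253974 ≈ 2.0314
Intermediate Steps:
s(x) = x**2
(s(36) + 2703)/(1968 - 1074/(13*(-147))) = (36**2 + 2703)/(1968 - 1074/(13*(-147))) = (1296 + 2703)/(1968 - 1074/(-1911)) = 3999/(1968 - 1074*(-1/1911)) = 3999/(1968 + 358/637) = 3999/(1253974/637) = 3999*(637/1253974) = 2547363/1253974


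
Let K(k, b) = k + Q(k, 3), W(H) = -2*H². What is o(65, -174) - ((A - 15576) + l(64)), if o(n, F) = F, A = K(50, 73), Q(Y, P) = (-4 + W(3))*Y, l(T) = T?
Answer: 16388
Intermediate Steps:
Q(Y, P) = -22*Y (Q(Y, P) = (-4 - 2*3²)*Y = (-4 - 2*9)*Y = (-4 - 18)*Y = -22*Y)
K(k, b) = -21*k (K(k, b) = k - 22*k = -21*k)
A = -1050 (A = -21*50 = -1050)
o(65, -174) - ((A - 15576) + l(64)) = -174 - ((-1050 - 15576) + 64) = -174 - (-16626 + 64) = -174 - 1*(-16562) = -174 + 16562 = 16388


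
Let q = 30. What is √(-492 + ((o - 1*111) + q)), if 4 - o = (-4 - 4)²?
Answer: I*√633 ≈ 25.159*I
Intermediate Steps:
o = -60 (o = 4 - (-4 - 4)² = 4 - 1*(-8)² = 4 - 1*64 = 4 - 64 = -60)
√(-492 + ((o - 1*111) + q)) = √(-492 + ((-60 - 1*111) + 30)) = √(-492 + ((-60 - 111) + 30)) = √(-492 + (-171 + 30)) = √(-492 - 141) = √(-633) = I*√633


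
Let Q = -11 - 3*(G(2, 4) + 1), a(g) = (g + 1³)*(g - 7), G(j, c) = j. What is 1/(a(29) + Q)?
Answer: 1/640 ≈ 0.0015625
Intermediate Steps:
a(g) = (1 + g)*(-7 + g) (a(g) = (g + 1)*(-7 + g) = (1 + g)*(-7 + g))
Q = -20 (Q = -11 - 3*(2 + 1) = -11 - 3*3 = -11 - 1*9 = -11 - 9 = -20)
1/(a(29) + Q) = 1/((-7 + 29² - 6*29) - 20) = 1/((-7 + 841 - 174) - 20) = 1/(660 - 20) = 1/640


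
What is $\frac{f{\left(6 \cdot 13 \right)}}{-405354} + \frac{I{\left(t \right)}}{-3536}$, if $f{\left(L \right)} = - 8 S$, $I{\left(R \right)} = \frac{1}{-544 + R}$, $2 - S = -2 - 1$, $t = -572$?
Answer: $\frac{26375399}{266599704384} \approx 9.8933 \cdot 10^{-5}$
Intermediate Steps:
$S = 5$ ($S = 2 - \left(-2 - 1\right) = 2 - -3 = 2 + 3 = 5$)
$f{\left(L \right)} = -40$ ($f{\left(L \right)} = \left(-8\right) 5 = -40$)
$\frac{f{\left(6 \cdot 13 \right)}}{-405354} + \frac{I{\left(t \right)}}{-3536} = - \frac{40}{-405354} + \frac{1}{\left(-544 - 572\right) \left(-3536\right)} = \left(-40\right) \left(- \frac{1}{405354}\right) + \frac{1}{-1116} \left(- \frac{1}{3536}\right) = \frac{20}{202677} - - \frac{1}{3946176} = \frac{20}{202677} + \frac{1}{3946176} = \frac{26375399}{266599704384}$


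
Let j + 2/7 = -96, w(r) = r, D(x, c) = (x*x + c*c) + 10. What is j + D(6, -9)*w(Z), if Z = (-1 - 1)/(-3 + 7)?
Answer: -2237/14 ≈ -159.79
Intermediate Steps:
D(x, c) = 10 + c² + x² (D(x, c) = (x² + c²) + 10 = (c² + x²) + 10 = 10 + c² + x²)
Z = -½ (Z = -2/4 = -2*¼ = -½ ≈ -0.50000)
j = -674/7 (j = -2/7 - 96 = -674/7 ≈ -96.286)
j + D(6, -9)*w(Z) = -674/7 + (10 + (-9)² + 6²)*(-½) = -674/7 + (10 + 81 + 36)*(-½) = -674/7 + 127*(-½) = -674/7 - 127/2 = -2237/14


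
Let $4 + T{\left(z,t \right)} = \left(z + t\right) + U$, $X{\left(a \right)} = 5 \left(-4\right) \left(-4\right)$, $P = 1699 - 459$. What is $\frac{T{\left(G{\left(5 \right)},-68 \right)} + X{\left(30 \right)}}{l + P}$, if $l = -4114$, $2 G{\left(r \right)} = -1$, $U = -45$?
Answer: $\frac{25}{1916} \approx 0.013048$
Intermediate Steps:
$P = 1240$
$X{\left(a \right)} = 80$ ($X{\left(a \right)} = \left(-20\right) \left(-4\right) = 80$)
$G{\left(r \right)} = - \frac{1}{2}$ ($G{\left(r \right)} = \frac{1}{2} \left(-1\right) = - \frac{1}{2}$)
$T{\left(z,t \right)} = -49 + t + z$ ($T{\left(z,t \right)} = -4 - \left(45 - t - z\right) = -4 + \left(-45 + t + z\right) = -49 + t + z$)
$\frac{T{\left(G{\left(5 \right)},-68 \right)} + X{\left(30 \right)}}{l + P} = \frac{\left(-49 - 68 - \frac{1}{2}\right) + 80}{-4114 + 1240} = \frac{- \frac{235}{2} + 80}{-2874} = \left(- \frac{75}{2}\right) \left(- \frac{1}{2874}\right) = \frac{25}{1916}$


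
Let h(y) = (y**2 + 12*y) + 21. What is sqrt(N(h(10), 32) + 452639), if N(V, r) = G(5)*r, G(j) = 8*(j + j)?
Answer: sqrt(455199) ≈ 674.68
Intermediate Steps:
G(j) = 16*j (G(j) = 8*(2*j) = 16*j)
h(y) = 21 + y**2 + 12*y
N(V, r) = 80*r (N(V, r) = (16*5)*r = 80*r)
sqrt(N(h(10), 32) + 452639) = sqrt(80*32 + 452639) = sqrt(2560 + 452639) = sqrt(455199)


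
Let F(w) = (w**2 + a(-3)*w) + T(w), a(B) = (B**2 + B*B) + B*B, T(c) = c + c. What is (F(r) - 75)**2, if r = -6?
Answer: 45369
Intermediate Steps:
T(c) = 2*c
a(B) = 3*B**2 (a(B) = (B**2 + B**2) + B**2 = 2*B**2 + B**2 = 3*B**2)
F(w) = w**2 + 29*w (F(w) = (w**2 + (3*(-3)**2)*w) + 2*w = (w**2 + (3*9)*w) + 2*w = (w**2 + 27*w) + 2*w = w**2 + 29*w)
(F(r) - 75)**2 = (-6*(29 - 6) - 75)**2 = (-6*23 - 75)**2 = (-138 - 75)**2 = (-213)**2 = 45369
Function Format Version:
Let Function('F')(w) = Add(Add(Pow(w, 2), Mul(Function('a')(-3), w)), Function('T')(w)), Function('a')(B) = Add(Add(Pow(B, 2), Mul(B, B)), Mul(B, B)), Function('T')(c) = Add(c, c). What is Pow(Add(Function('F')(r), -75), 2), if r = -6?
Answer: 45369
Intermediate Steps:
Function('T')(c) = Mul(2, c)
Function('a')(B) = Mul(3, Pow(B, 2)) (Function('a')(B) = Add(Add(Pow(B, 2), Pow(B, 2)), Pow(B, 2)) = Add(Mul(2, Pow(B, 2)), Pow(B, 2)) = Mul(3, Pow(B, 2)))
Function('F')(w) = Add(Pow(w, 2), Mul(29, w)) (Function('F')(w) = Add(Add(Pow(w, 2), Mul(Mul(3, Pow(-3, 2)), w)), Mul(2, w)) = Add(Add(Pow(w, 2), Mul(Mul(3, 9), w)), Mul(2, w)) = Add(Add(Pow(w, 2), Mul(27, w)), Mul(2, w)) = Add(Pow(w, 2), Mul(29, w)))
Pow(Add(Function('F')(r), -75), 2) = Pow(Add(Mul(-6, Add(29, -6)), -75), 2) = Pow(Add(Mul(-6, 23), -75), 2) = Pow(Add(-138, -75), 2) = Pow(-213, 2) = 45369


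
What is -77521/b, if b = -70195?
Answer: 77521/70195 ≈ 1.1044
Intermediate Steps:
-77521/b = -77521/(-70195) = -77521*(-1/70195) = 77521/70195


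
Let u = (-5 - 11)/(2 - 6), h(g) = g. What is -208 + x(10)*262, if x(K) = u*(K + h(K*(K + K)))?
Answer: 219872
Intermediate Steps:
u = 4 (u = -16/(-4) = -16*(-¼) = 4)
x(K) = 4*K + 8*K² (x(K) = 4*(K + K*(K + K)) = 4*(K + K*(2*K)) = 4*(K + 2*K²) = 4*K + 8*K²)
-208 + x(10)*262 = -208 + (4*10*(1 + 2*10))*262 = -208 + (4*10*(1 + 20))*262 = -208 + (4*10*21)*262 = -208 + 840*262 = -208 + 220080 = 219872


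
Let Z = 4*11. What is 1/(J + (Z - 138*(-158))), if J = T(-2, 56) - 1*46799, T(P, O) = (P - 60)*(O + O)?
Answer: -1/31895 ≈ -3.1353e-5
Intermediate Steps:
Z = 44
T(P, O) = 2*O*(-60 + P) (T(P, O) = (-60 + P)*(2*O) = 2*O*(-60 + P))
J = -53743 (J = 2*56*(-60 - 2) - 1*46799 = 2*56*(-62) - 46799 = -6944 - 46799 = -53743)
1/(J + (Z - 138*(-158))) = 1/(-53743 + (44 - 138*(-158))) = 1/(-53743 + (44 + 21804)) = 1/(-53743 + 21848) = 1/(-31895) = -1/31895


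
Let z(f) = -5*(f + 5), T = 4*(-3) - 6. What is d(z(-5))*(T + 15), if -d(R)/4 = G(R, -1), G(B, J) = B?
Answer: 0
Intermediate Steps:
T = -18 (T = -12 - 6 = -18)
z(f) = -25 - 5*f (z(f) = -5*(5 + f) = -25 - 5*f)
d(R) = -4*R
d(z(-5))*(T + 15) = (-4*(-25 - 5*(-5)))*(-18 + 15) = -4*(-25 + 25)*(-3) = -4*0*(-3) = 0*(-3) = 0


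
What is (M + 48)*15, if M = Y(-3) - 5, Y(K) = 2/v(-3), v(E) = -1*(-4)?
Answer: 1305/2 ≈ 652.50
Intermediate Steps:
v(E) = 4
Y(K) = 1/2 (Y(K) = 2/4 = 2*(1/4) = 1/2)
M = -9/2 (M = 1/2 - 5 = -9/2 ≈ -4.5000)
(M + 48)*15 = (-9/2 + 48)*15 = (87/2)*15 = 1305/2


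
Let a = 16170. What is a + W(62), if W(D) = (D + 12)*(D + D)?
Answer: 25346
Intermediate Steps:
W(D) = 2*D*(12 + D) (W(D) = (12 + D)*(2*D) = 2*D*(12 + D))
a + W(62) = 16170 + 2*62*(12 + 62) = 16170 + 2*62*74 = 16170 + 9176 = 25346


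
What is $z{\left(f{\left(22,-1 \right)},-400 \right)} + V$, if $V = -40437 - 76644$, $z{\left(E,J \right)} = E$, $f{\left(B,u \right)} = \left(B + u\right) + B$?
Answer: $-117038$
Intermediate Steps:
$f{\left(B,u \right)} = u + 2 B$
$V = -117081$
$z{\left(f{\left(22,-1 \right)},-400 \right)} + V = \left(-1 + 2 \cdot 22\right) - 117081 = \left(-1 + 44\right) - 117081 = 43 - 117081 = -117038$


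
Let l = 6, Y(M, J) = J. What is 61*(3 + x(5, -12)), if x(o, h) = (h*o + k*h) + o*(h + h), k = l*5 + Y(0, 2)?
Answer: -34221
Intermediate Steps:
k = 32 (k = 6*5 + 2 = 30 + 2 = 32)
x(o, h) = 32*h + 3*h*o (x(o, h) = (h*o + 32*h) + o*(h + h) = (32*h + h*o) + o*(2*h) = (32*h + h*o) + 2*h*o = 32*h + 3*h*o)
61*(3 + x(5, -12)) = 61*(3 - 12*(32 + 3*5)) = 61*(3 - 12*(32 + 15)) = 61*(3 - 12*47) = 61*(3 - 564) = 61*(-561) = -34221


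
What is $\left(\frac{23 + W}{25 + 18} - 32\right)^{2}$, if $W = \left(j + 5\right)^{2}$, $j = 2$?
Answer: $\frac{1700416}{1849} \approx 919.64$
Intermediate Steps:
$W = 49$ ($W = \left(2 + 5\right)^{2} = 7^{2} = 49$)
$\left(\frac{23 + W}{25 + 18} - 32\right)^{2} = \left(\frac{23 + 49}{25 + 18} - 32\right)^{2} = \left(\frac{72}{43} - 32\right)^{2} = \left(- \frac{1304}{43}\right)^{2} = \frac{1700416}{1849}$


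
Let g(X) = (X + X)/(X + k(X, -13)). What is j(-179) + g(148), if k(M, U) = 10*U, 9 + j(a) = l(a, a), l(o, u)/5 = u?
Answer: -7988/9 ≈ -887.56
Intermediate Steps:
l(o, u) = 5*u
j(a) = -9 + 5*a
g(X) = 2*X/(-130 + X) (g(X) = (X + X)/(X + 10*(-13)) = (2*X)/(X - 130) = (2*X)/(-130 + X) = 2*X/(-130 + X))
j(-179) + g(148) = (-9 + 5*(-179)) + 2*148/(-130 + 148) = (-9 - 895) + 2*148/18 = -904 + 2*148*(1/18) = -904 + 148/9 = -7988/9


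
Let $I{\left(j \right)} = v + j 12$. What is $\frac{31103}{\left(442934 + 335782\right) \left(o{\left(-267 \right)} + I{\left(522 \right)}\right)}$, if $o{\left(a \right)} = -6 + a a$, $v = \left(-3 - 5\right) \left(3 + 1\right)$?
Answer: $\frac{31103}{60362170740} \approx 5.1527 \cdot 10^{-7}$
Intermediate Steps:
$v = -32$ ($v = \left(-8\right) 4 = -32$)
$o{\left(a \right)} = -6 + a^{2}$
$I{\left(j \right)} = -32 + 12 j$ ($I{\left(j \right)} = -32 + j 12 = -32 + 12 j$)
$\frac{31103}{\left(442934 + 335782\right) \left(o{\left(-267 \right)} + I{\left(522 \right)}\right)} = \frac{31103}{\left(442934 + 335782\right) \left(\left(-6 + \left(-267\right)^{2}\right) + \left(-32 + 12 \cdot 522\right)\right)} = \frac{31103}{778716 \left(\left(-6 + 71289\right) + \left(-32 + 6264\right)\right)} = \frac{31103}{778716 \left(71283 + 6232\right)} = \frac{31103}{778716 \cdot 77515} = \frac{31103}{60362170740}$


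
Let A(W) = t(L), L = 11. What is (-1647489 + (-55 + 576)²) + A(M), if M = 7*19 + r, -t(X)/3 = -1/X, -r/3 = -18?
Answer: -15136525/11 ≈ -1.3760e+6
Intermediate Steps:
r = 54 (r = -3*(-18) = 54)
t(X) = 3/X (t(X) = -(-3)/X = 3/X)
M = 187 (M = 7*19 + 54 = 133 + 54 = 187)
A(W) = 3/11
(-1647489 + (-55 + 576)²) + A(M) = (-1647489 + (-55 + 576)²) + 3/11 = (-1647489 + 521²) + 3/11 = (-1647489 + 271441) + 3/11 = -1376048 + 3/11 = -15136525/11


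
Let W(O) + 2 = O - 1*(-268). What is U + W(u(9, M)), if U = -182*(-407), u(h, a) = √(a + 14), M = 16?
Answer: 74340 + √30 ≈ 74346.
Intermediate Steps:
u(h, a) = √(14 + a)
W(O) = 266 + O (W(O) = -2 + (O - 1*(-268)) = -2 + (O + 268) = -2 + (268 + O) = 266 + O)
U = 74074
U + W(u(9, M)) = 74074 + (266 + √(14 + 16)) = 74074 + (266 + √30) = 74340 + √30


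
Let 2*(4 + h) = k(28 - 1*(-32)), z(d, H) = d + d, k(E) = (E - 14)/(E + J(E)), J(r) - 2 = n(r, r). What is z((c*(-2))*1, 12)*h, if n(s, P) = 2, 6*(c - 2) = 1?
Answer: 3029/96 ≈ 31.552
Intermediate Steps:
c = 13/6 (c = 2 + (⅙)*1 = 2 + ⅙ = 13/6 ≈ 2.1667)
J(r) = 4 (J(r) = 2 + 2 = 4)
k(E) = (-14 + E)/(4 + E) (k(E) = (E - 14)/(E + 4) = (-14 + E)/(4 + E))
z(d, H) = 2*d
h = -233/64 (h = -4 + ((-14 + (28 - 1*(-32)))/(4 + (28 - 1*(-32))))/2 = -4 + ((-14 + (28 + 32))/(4 + (28 + 32)))/2 = -4 + ((-14 + 60)/(4 + 60))/2 = -4 + (46/64)/2 = -4 + ((1/64)*46)/2 = -4 + (½)*(23/32) = -4 + 23/64 = -233/64 ≈ -3.6406)
z((c*(-2))*1, 12)*h = (2*(((13/6)*(-2))*1))*(-233/64) = (2*(-13/3*1))*(-233/64) = (2*(-13/3))*(-233/64) = -26/3*(-233/64) = 3029/96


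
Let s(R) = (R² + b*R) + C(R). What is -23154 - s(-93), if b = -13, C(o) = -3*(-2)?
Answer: -33018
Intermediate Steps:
C(o) = 6
s(R) = 6 + R² - 13*R (s(R) = (R² - 13*R) + 6 = 6 + R² - 13*R)
-23154 - s(-93) = -23154 - (6 + (-93)² - 13*(-93)) = -23154 - (6 + 8649 + 1209) = -23154 - 1*9864 = -23154 - 9864 = -33018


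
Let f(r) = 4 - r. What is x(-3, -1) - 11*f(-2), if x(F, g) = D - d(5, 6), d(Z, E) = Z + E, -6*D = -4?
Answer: -229/3 ≈ -76.333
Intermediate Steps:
D = 2/3 (D = -1/6*(-4) = 2/3 ≈ 0.66667)
d(Z, E) = E + Z
x(F, g) = -31/3 (x(F, g) = 2/3 - (6 + 5) = 2/3 - 1*11 = 2/3 - 11 = -31/3)
x(-3, -1) - 11*f(-2) = -31/3 - 11*(4 - 1*(-2)) = -31/3 - 11*(4 + 2) = -31/3 - 11*6 = -31/3 - 66 = -229/3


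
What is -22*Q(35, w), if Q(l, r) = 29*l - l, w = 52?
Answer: -21560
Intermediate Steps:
Q(l, r) = 28*l
-22*Q(35, w) = -616*35 = -22*980 = -21560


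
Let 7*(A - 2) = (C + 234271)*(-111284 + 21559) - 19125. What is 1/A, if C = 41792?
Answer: -7/24769771786 ≈ -2.8260e-10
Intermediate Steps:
A = -24769771786/7 (A = 2 + ((41792 + 234271)*(-111284 + 21559) - 19125)/7 = 2 + (276063*(-89725) - 19125)/7 = 2 + (-24769752675 - 19125)/7 = 2 + (⅐)*(-24769771800) = 2 - 24769771800/7 = -24769771786/7 ≈ -3.5385e+9)
1/A = 1/(-24769771786/7) = -7/24769771786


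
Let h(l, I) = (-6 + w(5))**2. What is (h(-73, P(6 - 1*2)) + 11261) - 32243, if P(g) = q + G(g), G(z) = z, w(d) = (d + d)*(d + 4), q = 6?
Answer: -13926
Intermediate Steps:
w(d) = 2*d*(4 + d) (w(d) = (2*d)*(4 + d) = 2*d*(4 + d))
P(g) = 6 + g
h(l, I) = 7056 (h(l, I) = (-6 + 2*5*(4 + 5))**2 = (-6 + 2*5*9)**2 = (-6 + 90)**2 = 84**2 = 7056)
(h(-73, P(6 - 1*2)) + 11261) - 32243 = (7056 + 11261) - 32243 = 18317 - 32243 = -13926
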